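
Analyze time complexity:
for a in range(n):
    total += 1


Per nesting level: O(n) = O(n)
Complexity: O(n)


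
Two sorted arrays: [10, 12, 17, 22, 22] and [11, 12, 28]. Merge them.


Compare heads, take smaller each step.
Merged: [10, 11, 12, 12, 17, 22, 22, 28]


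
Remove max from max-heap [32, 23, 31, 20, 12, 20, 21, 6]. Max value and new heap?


Max = 32
Replace root with last, heapify down
Resulting heap: [31, 23, 21, 20, 12, 20, 6]


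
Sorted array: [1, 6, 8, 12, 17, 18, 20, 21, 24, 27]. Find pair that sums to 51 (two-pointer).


Two pointers: lo=0, hi=9
Found pair: (24, 27) summing to 51


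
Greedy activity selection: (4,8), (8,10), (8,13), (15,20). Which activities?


Greedy: pick earliest-ending, then skip overlaps.
Selected (3 activities): [(4, 8), (8, 10), (15, 20)]


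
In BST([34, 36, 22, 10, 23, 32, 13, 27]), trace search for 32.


BST root = 34
Search for 32: compare at each node
Path: [34, 22, 23, 32]


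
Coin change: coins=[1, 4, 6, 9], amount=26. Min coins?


dp[0]=0; dp[i]=1+min(dp[i-c] for c in coins)
...dp[21]=3, dp[22]=3, dp[23]=4, dp[24]=3, dp[25]=4, dp[26]=4
Minimum coins for 26 = 4


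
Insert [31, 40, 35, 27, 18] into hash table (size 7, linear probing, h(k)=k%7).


Insertions: 31->slot 3; 40->slot 5; 35->slot 0; 27->slot 6; 18->slot 4
Table: [35, None, None, 31, 18, 40, 27]


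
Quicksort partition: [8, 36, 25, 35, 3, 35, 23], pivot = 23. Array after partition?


Elements <= 23 go left of pivot.
Result: [8, 3, 23, 35, 36, 35, 25], pivot at index 2


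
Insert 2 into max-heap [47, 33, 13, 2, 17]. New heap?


Append 2: [47, 33, 13, 2, 17, 2]
Bubble up: no swaps needed
Result: [47, 33, 13, 2, 17, 2]


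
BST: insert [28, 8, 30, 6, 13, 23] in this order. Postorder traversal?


Root = 28; build tree by BST insertion.
Postorder traversal: [6, 23, 13, 8, 30, 28]


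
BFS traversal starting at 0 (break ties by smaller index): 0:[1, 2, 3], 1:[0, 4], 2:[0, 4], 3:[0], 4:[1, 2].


BFS queue: start with [0]
Visit order: [0, 1, 2, 3, 4]


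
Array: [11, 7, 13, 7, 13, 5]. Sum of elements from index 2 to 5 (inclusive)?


Prefix sums: [0, 11, 18, 31, 38, 51, 56]
Sum[2..5] = prefix[6] - prefix[2] = 56 - 18 = 38


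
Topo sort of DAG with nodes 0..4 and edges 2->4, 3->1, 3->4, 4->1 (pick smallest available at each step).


Kahn's algorithm, process smallest node first
Order: [0, 2, 3, 4, 1]


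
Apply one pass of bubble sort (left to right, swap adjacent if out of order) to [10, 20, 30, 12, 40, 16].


After one pass: [10, 20, 12, 30, 16, 40]


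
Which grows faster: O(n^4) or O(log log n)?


double-logarithmic grows slower than quartic
O(log log n) is asymptotically smaller; O(n^4) grows faster


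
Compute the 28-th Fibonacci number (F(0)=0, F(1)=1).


F(n)=F(n-1)+F(n-2)
...F(26)=121393, F(27)=196418, F(28)=317811


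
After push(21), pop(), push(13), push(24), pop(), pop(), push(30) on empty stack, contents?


push(21) -> [21]
pop() returns 21 -> []
push(13) -> [13]
push(24) -> [13, 24]
pop() returns 24 -> [13]
pop() returns 13 -> []
push(30) -> [30]
Final stack (bottom to top): [30]


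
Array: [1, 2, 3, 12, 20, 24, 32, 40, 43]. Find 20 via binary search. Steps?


Search for 20:
[0,8] mid=4 arr[4]=20
Total: 1 comparisons


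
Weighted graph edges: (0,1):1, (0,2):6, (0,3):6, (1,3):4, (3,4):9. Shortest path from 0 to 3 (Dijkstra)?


Dijkstra from 0:
Distances: {0: 0, 1: 1, 2: 6, 3: 5, 4: 14}
Shortest distance to 3 = 5, path = [0, 1, 3]


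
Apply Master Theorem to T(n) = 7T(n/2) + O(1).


a=7, b=2, c=0. log_2(7)=2.807 > c=0. Case 1: O(n^log_b(a)) = O(n^2.807)
Complexity: O(n^2.807)


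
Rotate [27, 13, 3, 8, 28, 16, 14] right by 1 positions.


Right rotate by 1: [14, 27, 13, 3, 8, 28, 16]


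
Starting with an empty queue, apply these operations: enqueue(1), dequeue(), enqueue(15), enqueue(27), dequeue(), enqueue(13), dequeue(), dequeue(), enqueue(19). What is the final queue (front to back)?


enqueue(1) -> [1]
dequeue() returns 1 -> []
enqueue(15) -> [15]
enqueue(27) -> [15, 27]
dequeue() returns 15 -> [27]
enqueue(13) -> [27, 13]
dequeue() returns 27 -> [13]
dequeue() returns 13 -> []
enqueue(19) -> [19]
Final queue (front to back): [19]


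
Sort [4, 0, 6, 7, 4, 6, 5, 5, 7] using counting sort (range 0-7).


Count array: [1, 0, 0, 0, 2, 2, 2, 2]
Reconstruct: [0, 4, 4, 5, 5, 6, 6, 7, 7]


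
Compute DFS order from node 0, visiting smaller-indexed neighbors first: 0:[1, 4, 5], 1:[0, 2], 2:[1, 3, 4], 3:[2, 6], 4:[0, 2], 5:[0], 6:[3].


DFS stack-based: start with [0]
Visit order: [0, 1, 2, 3, 6, 4, 5]


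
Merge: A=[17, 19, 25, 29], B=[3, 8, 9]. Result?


Compare heads, take smaller each step.
Merged: [3, 8, 9, 17, 19, 25, 29]


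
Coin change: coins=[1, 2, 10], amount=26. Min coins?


dp[0]=0; dp[i]=1+min(dp[i-c] for c in coins)
...dp[21]=3, dp[22]=3, dp[23]=4, dp[24]=4, dp[25]=5, dp[26]=5
Minimum coins for 26 = 5


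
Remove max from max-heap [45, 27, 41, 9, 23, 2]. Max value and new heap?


Max = 45
Replace root with last, heapify down
Resulting heap: [41, 27, 2, 9, 23]


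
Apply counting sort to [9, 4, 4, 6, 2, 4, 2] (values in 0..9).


Count array: [0, 0, 2, 0, 3, 0, 1, 0, 0, 1]
Reconstruct: [2, 2, 4, 4, 4, 6, 9]


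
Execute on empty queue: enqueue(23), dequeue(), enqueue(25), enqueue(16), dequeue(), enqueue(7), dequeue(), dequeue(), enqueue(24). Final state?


enqueue(23) -> [23]
dequeue() returns 23 -> []
enqueue(25) -> [25]
enqueue(16) -> [25, 16]
dequeue() returns 25 -> [16]
enqueue(7) -> [16, 7]
dequeue() returns 16 -> [7]
dequeue() returns 7 -> []
enqueue(24) -> [24]
Final queue (front to back): [24]


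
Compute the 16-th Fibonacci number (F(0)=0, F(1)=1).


F(n)=F(n-1)+F(n-2)
...F(14)=377, F(15)=610, F(16)=987


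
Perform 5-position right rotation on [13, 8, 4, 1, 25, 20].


Right rotate by 5: [8, 4, 1, 25, 20, 13]


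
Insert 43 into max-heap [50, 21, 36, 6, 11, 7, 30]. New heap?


Append 43: [50, 21, 36, 6, 11, 7, 30, 43]
Bubble up: swap idx 7(43) with idx 3(6); swap idx 3(43) with idx 1(21)
Result: [50, 43, 36, 21, 11, 7, 30, 6]


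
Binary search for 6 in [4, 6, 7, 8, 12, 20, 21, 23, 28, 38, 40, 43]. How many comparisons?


Search for 6:
[0,11] mid=5 arr[5]=20
[0,4] mid=2 arr[2]=7
[0,1] mid=0 arr[0]=4
[1,1] mid=1 arr[1]=6
Total: 4 comparisons


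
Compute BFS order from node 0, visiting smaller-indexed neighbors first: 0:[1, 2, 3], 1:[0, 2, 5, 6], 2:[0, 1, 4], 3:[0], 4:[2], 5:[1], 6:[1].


BFS queue: start with [0]
Visit order: [0, 1, 2, 3, 5, 6, 4]


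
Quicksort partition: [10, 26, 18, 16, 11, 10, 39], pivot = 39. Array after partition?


Elements <= 39 go left of pivot.
Result: [10, 26, 18, 16, 11, 10, 39], pivot at index 6


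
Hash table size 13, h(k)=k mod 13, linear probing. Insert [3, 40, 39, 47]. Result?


Insertions: 3->slot 3; 40->slot 1; 39->slot 0; 47->slot 8
Table: [39, 40, None, 3, None, None, None, None, 47, None, None, None, None]


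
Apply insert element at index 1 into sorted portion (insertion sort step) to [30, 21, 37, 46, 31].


After one pass: [21, 30, 37, 46, 31]


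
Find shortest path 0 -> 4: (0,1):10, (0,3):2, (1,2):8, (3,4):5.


Dijkstra from 0:
Distances: {0: 0, 1: 10, 2: 18, 3: 2, 4: 7}
Shortest distance to 4 = 7, path = [0, 3, 4]


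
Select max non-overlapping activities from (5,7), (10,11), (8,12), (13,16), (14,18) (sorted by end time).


Greedy: pick earliest-ending, then skip overlaps.
Selected (3 activities): [(5, 7), (10, 11), (13, 16)]


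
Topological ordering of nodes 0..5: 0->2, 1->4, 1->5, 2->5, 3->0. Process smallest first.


Kahn's algorithm, process smallest node first
Order: [1, 3, 0, 2, 4, 5]


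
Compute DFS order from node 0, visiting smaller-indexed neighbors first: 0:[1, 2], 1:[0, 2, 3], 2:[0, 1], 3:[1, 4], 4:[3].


DFS stack-based: start with [0]
Visit order: [0, 1, 2, 3, 4]


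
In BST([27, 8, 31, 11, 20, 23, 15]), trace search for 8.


BST root = 27
Search for 8: compare at each node
Path: [27, 8]


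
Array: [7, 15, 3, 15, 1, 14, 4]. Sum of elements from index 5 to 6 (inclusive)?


Prefix sums: [0, 7, 22, 25, 40, 41, 55, 59]
Sum[5..6] = prefix[7] - prefix[5] = 59 - 41 = 18


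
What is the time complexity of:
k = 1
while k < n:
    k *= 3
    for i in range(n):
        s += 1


Per nesting level: O(log n) * O(n) = O(n log n)
Complexity: O(n log n)


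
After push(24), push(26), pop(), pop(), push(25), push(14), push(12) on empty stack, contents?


push(24) -> [24]
push(26) -> [24, 26]
pop() returns 26 -> [24]
pop() returns 24 -> []
push(25) -> [25]
push(14) -> [25, 14]
push(12) -> [25, 14, 12]
Final stack (bottom to top): [25, 14, 12]


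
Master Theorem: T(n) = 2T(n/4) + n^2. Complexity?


a=2, b=4, c=2. log_4(2)=0.5 < c=2. Case 3: O(n^c) = O(n^2)
Complexity: O(n^2)


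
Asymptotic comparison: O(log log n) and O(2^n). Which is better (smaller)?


double-logarithmic grows slower than exponential
O(log log n) is asymptotically smaller; O(2^n) grows faster


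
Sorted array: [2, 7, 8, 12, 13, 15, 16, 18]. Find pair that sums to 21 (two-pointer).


Two pointers: lo=0, hi=7
Found pair: (8, 13) summing to 21


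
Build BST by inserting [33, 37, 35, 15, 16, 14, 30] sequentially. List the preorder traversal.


Root = 33; build tree by BST insertion.
Preorder traversal: [33, 15, 14, 16, 30, 37, 35]


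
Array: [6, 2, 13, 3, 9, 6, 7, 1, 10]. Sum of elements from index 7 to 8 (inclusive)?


Prefix sums: [0, 6, 8, 21, 24, 33, 39, 46, 47, 57]
Sum[7..8] = prefix[9] - prefix[7] = 57 - 46 = 11


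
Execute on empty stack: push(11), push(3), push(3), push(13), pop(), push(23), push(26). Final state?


push(11) -> [11]
push(3) -> [11, 3]
push(3) -> [11, 3, 3]
push(13) -> [11, 3, 3, 13]
pop() returns 13 -> [11, 3, 3]
push(23) -> [11, 3, 3, 23]
push(26) -> [11, 3, 3, 23, 26]
Final stack (bottom to top): [11, 3, 3, 23, 26]


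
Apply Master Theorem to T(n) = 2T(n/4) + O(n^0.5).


a=2, b=4, c=0.5. log_4(2)=0.5 = c=0.5. Case 2: O(n^c log n) = O(sqrt(n) log n)
Complexity: O(sqrt(n) log n)


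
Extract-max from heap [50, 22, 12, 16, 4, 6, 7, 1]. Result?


Max = 50
Replace root with last, heapify down
Resulting heap: [22, 16, 12, 1, 4, 6, 7]


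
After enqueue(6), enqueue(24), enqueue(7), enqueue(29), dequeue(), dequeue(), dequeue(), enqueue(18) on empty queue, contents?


enqueue(6) -> [6]
enqueue(24) -> [6, 24]
enqueue(7) -> [6, 24, 7]
enqueue(29) -> [6, 24, 7, 29]
dequeue() returns 6 -> [24, 7, 29]
dequeue() returns 24 -> [7, 29]
dequeue() returns 7 -> [29]
enqueue(18) -> [29, 18]
Final queue (front to back): [29, 18]


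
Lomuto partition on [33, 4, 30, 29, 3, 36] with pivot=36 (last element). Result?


Elements <= 36 go left of pivot.
Result: [33, 4, 30, 29, 3, 36], pivot at index 5


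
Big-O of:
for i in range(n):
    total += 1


Per nesting level: O(n) = O(n)
Complexity: O(n)


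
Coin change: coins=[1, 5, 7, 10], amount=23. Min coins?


dp[0]=0; dp[i]=1+min(dp[i-c] for c in coins)
...dp[18]=3, dp[19]=3, dp[20]=2, dp[21]=3, dp[22]=3, dp[23]=4
Minimum coins for 23 = 4


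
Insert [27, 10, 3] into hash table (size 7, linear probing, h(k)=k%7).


Insertions: 27->slot 6; 10->slot 3; 3->slot 4
Table: [None, None, None, 10, 3, None, 27]


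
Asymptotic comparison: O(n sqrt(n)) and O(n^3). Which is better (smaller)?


n^1.5 grows slower than cubic
O(n sqrt(n)) is asymptotically smaller; O(n^3) grows faster


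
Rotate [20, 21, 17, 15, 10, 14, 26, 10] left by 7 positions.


Left rotate by 7: [10, 20, 21, 17, 15, 10, 14, 26]


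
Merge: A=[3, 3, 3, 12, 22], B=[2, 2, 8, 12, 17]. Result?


Compare heads, take smaller each step.
Merged: [2, 2, 3, 3, 3, 8, 12, 12, 17, 22]


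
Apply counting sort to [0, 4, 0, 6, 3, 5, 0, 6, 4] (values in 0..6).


Count array: [3, 0, 0, 1, 2, 1, 2]
Reconstruct: [0, 0, 0, 3, 4, 4, 5, 6, 6]


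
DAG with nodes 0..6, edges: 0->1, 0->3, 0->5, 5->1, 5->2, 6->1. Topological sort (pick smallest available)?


Kahn's algorithm, process smallest node first
Order: [0, 3, 4, 5, 2, 6, 1]


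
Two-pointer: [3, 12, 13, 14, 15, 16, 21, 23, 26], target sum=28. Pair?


Two pointers: lo=0, hi=8
Found pair: (12, 16) summing to 28


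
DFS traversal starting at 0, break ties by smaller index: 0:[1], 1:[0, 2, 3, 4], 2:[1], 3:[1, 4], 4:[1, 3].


DFS stack-based: start with [0]
Visit order: [0, 1, 2, 3, 4]


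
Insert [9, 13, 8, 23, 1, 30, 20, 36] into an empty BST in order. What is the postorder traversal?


Root = 9; build tree by BST insertion.
Postorder traversal: [1, 8, 20, 36, 30, 23, 13, 9]


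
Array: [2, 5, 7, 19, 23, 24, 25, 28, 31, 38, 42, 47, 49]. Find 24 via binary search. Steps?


Search for 24:
[0,12] mid=6 arr[6]=25
[0,5] mid=2 arr[2]=7
[3,5] mid=4 arr[4]=23
[5,5] mid=5 arr[5]=24
Total: 4 comparisons


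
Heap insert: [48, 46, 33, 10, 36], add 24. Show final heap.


Append 24: [48, 46, 33, 10, 36, 24]
Bubble up: no swaps needed
Result: [48, 46, 33, 10, 36, 24]


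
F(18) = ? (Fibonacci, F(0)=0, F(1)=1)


F(n)=F(n-1)+F(n-2)
...F(16)=987, F(17)=1597, F(18)=2584


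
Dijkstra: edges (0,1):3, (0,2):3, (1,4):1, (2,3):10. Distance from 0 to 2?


Dijkstra from 0:
Distances: {0: 0, 1: 3, 2: 3, 3: 13, 4: 4}
Shortest distance to 2 = 3, path = [0, 2]


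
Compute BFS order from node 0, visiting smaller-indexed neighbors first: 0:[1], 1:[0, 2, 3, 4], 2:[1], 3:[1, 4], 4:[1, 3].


BFS queue: start with [0]
Visit order: [0, 1, 2, 3, 4]


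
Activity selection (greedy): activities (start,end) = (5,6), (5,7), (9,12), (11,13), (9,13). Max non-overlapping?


Greedy: pick earliest-ending, then skip overlaps.
Selected (2 activities): [(5, 6), (9, 12)]


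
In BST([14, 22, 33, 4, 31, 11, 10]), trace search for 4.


BST root = 14
Search for 4: compare at each node
Path: [14, 4]


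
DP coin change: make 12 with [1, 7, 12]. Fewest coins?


dp[0]=0; dp[i]=1+min(dp[i-c] for c in coins)
...dp[7]=1, dp[8]=2, dp[9]=3, dp[10]=4, dp[11]=5, dp[12]=1
Minimum coins for 12 = 1


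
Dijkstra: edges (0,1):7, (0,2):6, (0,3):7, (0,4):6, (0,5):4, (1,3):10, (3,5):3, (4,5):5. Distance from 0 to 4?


Dijkstra from 0:
Distances: {0: 0, 1: 7, 2: 6, 3: 7, 4: 6, 5: 4}
Shortest distance to 4 = 6, path = [0, 4]


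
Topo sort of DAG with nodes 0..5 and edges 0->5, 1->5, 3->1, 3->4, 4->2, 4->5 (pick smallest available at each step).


Kahn's algorithm, process smallest node first
Order: [0, 3, 1, 4, 2, 5]


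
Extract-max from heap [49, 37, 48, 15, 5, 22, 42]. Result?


Max = 49
Replace root with last, heapify down
Resulting heap: [48, 37, 42, 15, 5, 22]


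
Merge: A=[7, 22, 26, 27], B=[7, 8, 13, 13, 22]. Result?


Compare heads, take smaller each step.
Merged: [7, 7, 8, 13, 13, 22, 22, 26, 27]


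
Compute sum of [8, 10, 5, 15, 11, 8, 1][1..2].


Prefix sums: [0, 8, 18, 23, 38, 49, 57, 58]
Sum[1..2] = prefix[3] - prefix[1] = 23 - 8 = 15


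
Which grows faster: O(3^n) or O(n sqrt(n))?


n^1.5 grows slower than exponential (base 3)
O(n sqrt(n)) is asymptotically smaller; O(3^n) grows faster


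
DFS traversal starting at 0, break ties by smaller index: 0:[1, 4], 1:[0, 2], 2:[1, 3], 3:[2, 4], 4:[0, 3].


DFS stack-based: start with [0]
Visit order: [0, 1, 2, 3, 4]


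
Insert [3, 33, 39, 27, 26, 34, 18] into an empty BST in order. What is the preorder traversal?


Root = 3; build tree by BST insertion.
Preorder traversal: [3, 33, 27, 26, 18, 39, 34]


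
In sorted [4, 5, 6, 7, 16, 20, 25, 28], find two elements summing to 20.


Two pointers: lo=0, hi=7
Found pair: (4, 16) summing to 20


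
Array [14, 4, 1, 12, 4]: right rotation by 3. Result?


Right rotate by 3: [1, 12, 4, 14, 4]


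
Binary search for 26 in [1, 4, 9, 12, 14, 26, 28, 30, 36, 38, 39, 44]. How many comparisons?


Search for 26:
[0,11] mid=5 arr[5]=26
Total: 1 comparisons


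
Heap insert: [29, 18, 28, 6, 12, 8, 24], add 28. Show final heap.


Append 28: [29, 18, 28, 6, 12, 8, 24, 28]
Bubble up: swap idx 7(28) with idx 3(6); swap idx 3(28) with idx 1(18)
Result: [29, 28, 28, 18, 12, 8, 24, 6]


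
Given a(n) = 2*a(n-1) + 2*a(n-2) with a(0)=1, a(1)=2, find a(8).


Build bottom-up:
...a(6)=328, a(7)=896, a(8)=2*896+2*328=2448


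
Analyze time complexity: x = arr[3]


Analysis: constant-time operation, no loop
Complexity: O(1)


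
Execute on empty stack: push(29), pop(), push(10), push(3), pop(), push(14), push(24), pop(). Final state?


push(29) -> [29]
pop() returns 29 -> []
push(10) -> [10]
push(3) -> [10, 3]
pop() returns 3 -> [10]
push(14) -> [10, 14]
push(24) -> [10, 14, 24]
pop() returns 24 -> [10, 14]
Final stack (bottom to top): [10, 14]


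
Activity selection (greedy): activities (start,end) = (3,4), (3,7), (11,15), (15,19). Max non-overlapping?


Greedy: pick earliest-ending, then skip overlaps.
Selected (3 activities): [(3, 4), (11, 15), (15, 19)]


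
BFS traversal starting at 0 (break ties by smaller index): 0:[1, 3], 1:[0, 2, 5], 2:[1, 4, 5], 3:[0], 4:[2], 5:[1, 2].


BFS queue: start with [0]
Visit order: [0, 1, 3, 2, 5, 4]


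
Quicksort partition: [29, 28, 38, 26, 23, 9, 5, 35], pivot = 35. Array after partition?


Elements <= 35 go left of pivot.
Result: [29, 28, 26, 23, 9, 5, 35, 38], pivot at index 6


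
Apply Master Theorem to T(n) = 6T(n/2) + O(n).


a=6, b=2, c=1. log_2(6)=2.585 > c=1. Case 1: O(n^log_b(a)) = O(n^2.585)
Complexity: O(n^2.585)


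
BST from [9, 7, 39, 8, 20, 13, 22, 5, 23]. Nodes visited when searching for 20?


BST root = 9
Search for 20: compare at each node
Path: [9, 39, 20]


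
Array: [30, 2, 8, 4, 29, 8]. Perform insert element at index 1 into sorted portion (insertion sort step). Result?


After one pass: [2, 30, 8, 4, 29, 8]


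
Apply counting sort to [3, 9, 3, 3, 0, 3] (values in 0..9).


Count array: [1, 0, 0, 4, 0, 0, 0, 0, 0, 1]
Reconstruct: [0, 3, 3, 3, 3, 9]


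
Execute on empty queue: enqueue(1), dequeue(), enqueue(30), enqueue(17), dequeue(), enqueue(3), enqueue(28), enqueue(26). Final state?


enqueue(1) -> [1]
dequeue() returns 1 -> []
enqueue(30) -> [30]
enqueue(17) -> [30, 17]
dequeue() returns 30 -> [17]
enqueue(3) -> [17, 3]
enqueue(28) -> [17, 3, 28]
enqueue(26) -> [17, 3, 28, 26]
Final queue (front to back): [17, 3, 28, 26]


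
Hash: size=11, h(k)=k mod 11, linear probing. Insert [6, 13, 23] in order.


Insertions: 6->slot 6; 13->slot 2; 23->slot 1
Table: [None, 23, 13, None, None, None, 6, None, None, None, None]


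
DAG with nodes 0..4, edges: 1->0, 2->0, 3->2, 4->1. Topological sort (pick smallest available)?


Kahn's algorithm, process smallest node first
Order: [3, 2, 4, 1, 0]


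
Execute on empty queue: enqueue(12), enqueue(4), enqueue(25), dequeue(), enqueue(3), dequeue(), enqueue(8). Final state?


enqueue(12) -> [12]
enqueue(4) -> [12, 4]
enqueue(25) -> [12, 4, 25]
dequeue() returns 12 -> [4, 25]
enqueue(3) -> [4, 25, 3]
dequeue() returns 4 -> [25, 3]
enqueue(8) -> [25, 3, 8]
Final queue (front to back): [25, 3, 8]


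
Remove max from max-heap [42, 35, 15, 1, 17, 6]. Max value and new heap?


Max = 42
Replace root with last, heapify down
Resulting heap: [35, 17, 15, 1, 6]


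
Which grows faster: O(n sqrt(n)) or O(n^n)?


n^1.5 grows slower than n^n
O(n sqrt(n)) is asymptotically smaller; O(n^n) grows faster


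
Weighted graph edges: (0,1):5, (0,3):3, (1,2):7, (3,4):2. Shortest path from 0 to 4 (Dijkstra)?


Dijkstra from 0:
Distances: {0: 0, 1: 5, 2: 12, 3: 3, 4: 5}
Shortest distance to 4 = 5, path = [0, 3, 4]


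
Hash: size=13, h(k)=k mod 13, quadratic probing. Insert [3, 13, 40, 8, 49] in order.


Insertions: 3->slot 3; 13->slot 0; 40->slot 1; 8->slot 8; 49->slot 10
Table: [13, 40, None, 3, None, None, None, None, 8, None, 49, None, None]


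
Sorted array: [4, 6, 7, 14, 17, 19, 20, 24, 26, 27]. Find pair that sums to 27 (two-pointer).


Two pointers: lo=0, hi=9
Found pair: (7, 20) summing to 27


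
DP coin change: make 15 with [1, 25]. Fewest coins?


dp[0]=0; dp[i]=1+min(dp[i-c] for c in coins)
...dp[10]=10, dp[11]=11, dp[12]=12, dp[13]=13, dp[14]=14, dp[15]=15
Minimum coins for 15 = 15


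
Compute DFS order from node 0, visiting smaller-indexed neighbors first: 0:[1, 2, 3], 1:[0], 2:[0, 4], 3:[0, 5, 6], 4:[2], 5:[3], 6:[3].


DFS stack-based: start with [0]
Visit order: [0, 1, 2, 4, 3, 5, 6]


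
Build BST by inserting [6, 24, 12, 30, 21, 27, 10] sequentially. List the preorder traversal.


Root = 6; build tree by BST insertion.
Preorder traversal: [6, 24, 12, 10, 21, 30, 27]


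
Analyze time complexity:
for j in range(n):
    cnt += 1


Per nesting level: O(n) = O(n)
Complexity: O(n)


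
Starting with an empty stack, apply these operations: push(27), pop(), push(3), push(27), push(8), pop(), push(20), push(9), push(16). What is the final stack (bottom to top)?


push(27) -> [27]
pop() returns 27 -> []
push(3) -> [3]
push(27) -> [3, 27]
push(8) -> [3, 27, 8]
pop() returns 8 -> [3, 27]
push(20) -> [3, 27, 20]
push(9) -> [3, 27, 20, 9]
push(16) -> [3, 27, 20, 9, 16]
Final stack (bottom to top): [3, 27, 20, 9, 16]


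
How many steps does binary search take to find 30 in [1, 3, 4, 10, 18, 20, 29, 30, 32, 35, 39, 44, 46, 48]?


Search for 30:
[0,13] mid=6 arr[6]=29
[7,13] mid=10 arr[10]=39
[7,9] mid=8 arr[8]=32
[7,7] mid=7 arr[7]=30
Total: 4 comparisons


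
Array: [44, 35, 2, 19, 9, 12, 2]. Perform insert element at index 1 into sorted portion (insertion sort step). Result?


After one pass: [35, 44, 2, 19, 9, 12, 2]


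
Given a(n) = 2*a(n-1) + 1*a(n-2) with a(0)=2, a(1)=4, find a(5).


Build bottom-up:
...a(3)=24, a(4)=58, a(5)=2*58+1*24=140


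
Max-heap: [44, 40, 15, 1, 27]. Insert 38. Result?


Append 38: [44, 40, 15, 1, 27, 38]
Bubble up: swap idx 5(38) with idx 2(15)
Result: [44, 40, 38, 1, 27, 15]


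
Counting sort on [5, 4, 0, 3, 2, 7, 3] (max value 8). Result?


Count array: [1, 0, 1, 2, 1, 1, 0, 1, 0]
Reconstruct: [0, 2, 3, 3, 4, 5, 7]


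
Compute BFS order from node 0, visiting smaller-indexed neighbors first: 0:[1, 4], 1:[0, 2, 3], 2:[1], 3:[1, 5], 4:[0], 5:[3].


BFS queue: start with [0]
Visit order: [0, 1, 4, 2, 3, 5]


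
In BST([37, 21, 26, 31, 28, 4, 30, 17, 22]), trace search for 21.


BST root = 37
Search for 21: compare at each node
Path: [37, 21]


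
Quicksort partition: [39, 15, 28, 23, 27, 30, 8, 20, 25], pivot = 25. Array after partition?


Elements <= 25 go left of pivot.
Result: [15, 23, 8, 20, 25, 30, 28, 39, 27], pivot at index 4


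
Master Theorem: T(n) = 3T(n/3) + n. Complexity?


a=3, b=3, c=1. log_3(3)=1 = c=1. Case 2: O(n^c log n) = O(n log n)
Complexity: O(n log n)


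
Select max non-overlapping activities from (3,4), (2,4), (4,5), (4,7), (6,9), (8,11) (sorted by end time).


Greedy: pick earliest-ending, then skip overlaps.
Selected (3 activities): [(3, 4), (4, 5), (6, 9)]


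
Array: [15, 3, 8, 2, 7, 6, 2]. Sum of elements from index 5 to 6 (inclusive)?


Prefix sums: [0, 15, 18, 26, 28, 35, 41, 43]
Sum[5..6] = prefix[7] - prefix[5] = 43 - 35 = 8


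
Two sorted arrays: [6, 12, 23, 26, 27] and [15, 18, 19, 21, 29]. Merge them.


Compare heads, take smaller each step.
Merged: [6, 12, 15, 18, 19, 21, 23, 26, 27, 29]


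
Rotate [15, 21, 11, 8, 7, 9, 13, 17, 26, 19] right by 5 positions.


Right rotate by 5: [9, 13, 17, 26, 19, 15, 21, 11, 8, 7]


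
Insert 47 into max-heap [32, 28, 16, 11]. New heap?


Append 47: [32, 28, 16, 11, 47]
Bubble up: swap idx 4(47) with idx 1(28); swap idx 1(47) with idx 0(32)
Result: [47, 32, 16, 11, 28]


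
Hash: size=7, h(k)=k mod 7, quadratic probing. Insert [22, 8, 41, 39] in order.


Insertions: 22->slot 1; 8->slot 2; 41->slot 6; 39->slot 4
Table: [None, 22, 8, None, 39, None, 41]


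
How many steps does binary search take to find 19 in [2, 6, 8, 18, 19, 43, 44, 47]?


Search for 19:
[0,7] mid=3 arr[3]=18
[4,7] mid=5 arr[5]=43
[4,4] mid=4 arr[4]=19
Total: 3 comparisons


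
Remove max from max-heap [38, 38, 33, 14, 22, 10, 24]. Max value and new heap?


Max = 38
Replace root with last, heapify down
Resulting heap: [38, 24, 33, 14, 22, 10]


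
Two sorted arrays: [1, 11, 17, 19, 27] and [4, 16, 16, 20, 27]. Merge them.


Compare heads, take smaller each step.
Merged: [1, 4, 11, 16, 16, 17, 19, 20, 27, 27]


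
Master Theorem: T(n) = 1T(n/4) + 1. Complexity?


a=1, b=4, c=0. log_4(1)=0 = c=0. Case 2: O(n^c log n) = O(log n)
Complexity: O(log n)


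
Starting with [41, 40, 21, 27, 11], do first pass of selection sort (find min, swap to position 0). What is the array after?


After one pass: [11, 40, 21, 27, 41]


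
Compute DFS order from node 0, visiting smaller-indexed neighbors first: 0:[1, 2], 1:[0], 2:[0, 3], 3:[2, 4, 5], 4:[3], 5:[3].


DFS stack-based: start with [0]
Visit order: [0, 1, 2, 3, 4, 5]


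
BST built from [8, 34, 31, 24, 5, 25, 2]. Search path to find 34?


BST root = 8
Search for 34: compare at each node
Path: [8, 34]


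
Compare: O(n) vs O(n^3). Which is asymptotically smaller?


linear grows slower than cubic
O(n) is asymptotically smaller; O(n^3) grows faster


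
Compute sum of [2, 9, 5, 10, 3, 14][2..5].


Prefix sums: [0, 2, 11, 16, 26, 29, 43]
Sum[2..5] = prefix[6] - prefix[2] = 43 - 11 = 32


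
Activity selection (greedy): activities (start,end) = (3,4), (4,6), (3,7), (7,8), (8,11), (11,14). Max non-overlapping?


Greedy: pick earliest-ending, then skip overlaps.
Selected (5 activities): [(3, 4), (4, 6), (7, 8), (8, 11), (11, 14)]


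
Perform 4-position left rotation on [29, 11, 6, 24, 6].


Left rotate by 4: [6, 29, 11, 6, 24]


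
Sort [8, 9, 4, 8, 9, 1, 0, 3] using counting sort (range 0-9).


Count array: [1, 1, 0, 1, 1, 0, 0, 0, 2, 2]
Reconstruct: [0, 1, 3, 4, 8, 8, 9, 9]


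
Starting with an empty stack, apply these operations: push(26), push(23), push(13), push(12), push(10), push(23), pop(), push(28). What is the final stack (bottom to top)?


push(26) -> [26]
push(23) -> [26, 23]
push(13) -> [26, 23, 13]
push(12) -> [26, 23, 13, 12]
push(10) -> [26, 23, 13, 12, 10]
push(23) -> [26, 23, 13, 12, 10, 23]
pop() returns 23 -> [26, 23, 13, 12, 10]
push(28) -> [26, 23, 13, 12, 10, 28]
Final stack (bottom to top): [26, 23, 13, 12, 10, 28]


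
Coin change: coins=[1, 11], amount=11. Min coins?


dp[0]=0; dp[i]=1+min(dp[i-c] for c in coins)
...dp[6]=6, dp[7]=7, dp[8]=8, dp[9]=9, dp[10]=10, dp[11]=1
Minimum coins for 11 = 1


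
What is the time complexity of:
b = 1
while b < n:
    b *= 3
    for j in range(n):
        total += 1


Per nesting level: O(log n) * O(n) = O(n log n)
Complexity: O(n log n)


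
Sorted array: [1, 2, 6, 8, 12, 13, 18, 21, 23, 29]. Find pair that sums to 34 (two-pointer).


Two pointers: lo=0, hi=9
Found pair: (13, 21) summing to 34


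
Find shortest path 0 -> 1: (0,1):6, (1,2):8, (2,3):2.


Dijkstra from 0:
Distances: {0: 0, 1: 6, 2: 14, 3: 16}
Shortest distance to 1 = 6, path = [0, 1]


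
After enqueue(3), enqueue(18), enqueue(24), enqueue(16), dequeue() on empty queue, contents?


enqueue(3) -> [3]
enqueue(18) -> [3, 18]
enqueue(24) -> [3, 18, 24]
enqueue(16) -> [3, 18, 24, 16]
dequeue() returns 3 -> [18, 24, 16]
Final queue (front to back): [18, 24, 16]


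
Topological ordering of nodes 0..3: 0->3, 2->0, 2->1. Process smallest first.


Kahn's algorithm, process smallest node first
Order: [2, 0, 1, 3]


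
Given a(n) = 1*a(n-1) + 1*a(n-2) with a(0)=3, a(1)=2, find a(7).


Build bottom-up:
...a(5)=19, a(6)=31, a(7)=1*31+1*19=50


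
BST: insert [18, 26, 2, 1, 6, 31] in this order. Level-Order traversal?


Root = 18; build tree by BST insertion.
Level-Order traversal: [18, 2, 26, 1, 6, 31]


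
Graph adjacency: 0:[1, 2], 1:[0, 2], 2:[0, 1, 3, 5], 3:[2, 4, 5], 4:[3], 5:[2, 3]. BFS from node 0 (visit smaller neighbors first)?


BFS queue: start with [0]
Visit order: [0, 1, 2, 3, 5, 4]


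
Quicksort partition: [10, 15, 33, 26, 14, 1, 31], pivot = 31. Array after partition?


Elements <= 31 go left of pivot.
Result: [10, 15, 26, 14, 1, 31, 33], pivot at index 5


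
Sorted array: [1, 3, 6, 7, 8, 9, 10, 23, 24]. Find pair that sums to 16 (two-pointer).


Two pointers: lo=0, hi=8
Found pair: (6, 10) summing to 16


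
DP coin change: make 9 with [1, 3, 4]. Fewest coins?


dp[0]=0; dp[i]=1+min(dp[i-c] for c in coins)
...dp[4]=1, dp[5]=2, dp[6]=2, dp[7]=2, dp[8]=2, dp[9]=3
Minimum coins for 9 = 3


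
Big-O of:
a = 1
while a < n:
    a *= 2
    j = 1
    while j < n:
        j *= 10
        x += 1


Per nesting level: O(log n) * O(log n) = O((log n)^2)
Complexity: O((log n)^2)


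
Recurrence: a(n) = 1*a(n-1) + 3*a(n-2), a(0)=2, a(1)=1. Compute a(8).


Build bottom-up:
...a(6)=154, a(7)=337, a(8)=1*337+3*154=799


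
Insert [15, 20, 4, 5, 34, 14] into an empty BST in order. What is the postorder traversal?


Root = 15; build tree by BST insertion.
Postorder traversal: [14, 5, 4, 34, 20, 15]


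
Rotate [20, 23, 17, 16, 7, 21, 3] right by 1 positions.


Right rotate by 1: [3, 20, 23, 17, 16, 7, 21]


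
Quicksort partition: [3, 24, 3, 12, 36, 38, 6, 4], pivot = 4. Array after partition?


Elements <= 4 go left of pivot.
Result: [3, 3, 4, 12, 36, 38, 6, 24], pivot at index 2


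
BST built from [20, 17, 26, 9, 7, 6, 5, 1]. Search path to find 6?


BST root = 20
Search for 6: compare at each node
Path: [20, 17, 9, 7, 6]


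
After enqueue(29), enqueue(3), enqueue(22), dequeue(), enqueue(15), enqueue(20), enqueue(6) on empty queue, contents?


enqueue(29) -> [29]
enqueue(3) -> [29, 3]
enqueue(22) -> [29, 3, 22]
dequeue() returns 29 -> [3, 22]
enqueue(15) -> [3, 22, 15]
enqueue(20) -> [3, 22, 15, 20]
enqueue(6) -> [3, 22, 15, 20, 6]
Final queue (front to back): [3, 22, 15, 20, 6]


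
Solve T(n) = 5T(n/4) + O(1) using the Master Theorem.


a=5, b=4, c=0. log_4(5)=1.161 > c=0. Case 1: O(n^log_b(a)) = O(n^1.161)
Complexity: O(n^1.161)


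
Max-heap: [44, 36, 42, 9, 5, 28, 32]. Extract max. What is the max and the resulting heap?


Max = 44
Replace root with last, heapify down
Resulting heap: [42, 36, 32, 9, 5, 28]


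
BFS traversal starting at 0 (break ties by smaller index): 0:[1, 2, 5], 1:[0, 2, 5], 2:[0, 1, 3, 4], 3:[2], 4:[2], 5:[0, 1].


BFS queue: start with [0]
Visit order: [0, 1, 2, 5, 3, 4]


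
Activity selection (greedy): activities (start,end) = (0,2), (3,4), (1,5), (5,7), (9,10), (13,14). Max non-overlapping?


Greedy: pick earliest-ending, then skip overlaps.
Selected (5 activities): [(0, 2), (3, 4), (5, 7), (9, 10), (13, 14)]


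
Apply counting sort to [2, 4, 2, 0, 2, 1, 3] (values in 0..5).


Count array: [1, 1, 3, 1, 1, 0]
Reconstruct: [0, 1, 2, 2, 2, 3, 4]


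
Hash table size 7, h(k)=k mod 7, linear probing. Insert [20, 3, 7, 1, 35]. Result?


Insertions: 20->slot 6; 3->slot 3; 7->slot 0; 1->slot 1; 35->slot 2
Table: [7, 1, 35, 3, None, None, 20]


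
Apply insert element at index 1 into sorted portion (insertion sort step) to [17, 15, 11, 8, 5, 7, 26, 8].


After one pass: [15, 17, 11, 8, 5, 7, 26, 8]


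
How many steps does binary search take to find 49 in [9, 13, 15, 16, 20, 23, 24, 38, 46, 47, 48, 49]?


Search for 49:
[0,11] mid=5 arr[5]=23
[6,11] mid=8 arr[8]=46
[9,11] mid=10 arr[10]=48
[11,11] mid=11 arr[11]=49
Total: 4 comparisons


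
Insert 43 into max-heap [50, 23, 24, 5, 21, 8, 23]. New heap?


Append 43: [50, 23, 24, 5, 21, 8, 23, 43]
Bubble up: swap idx 7(43) with idx 3(5); swap idx 3(43) with idx 1(23)
Result: [50, 43, 24, 23, 21, 8, 23, 5]


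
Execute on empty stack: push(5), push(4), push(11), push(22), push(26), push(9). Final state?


push(5) -> [5]
push(4) -> [5, 4]
push(11) -> [5, 4, 11]
push(22) -> [5, 4, 11, 22]
push(26) -> [5, 4, 11, 22, 26]
push(9) -> [5, 4, 11, 22, 26, 9]
Final stack (bottom to top): [5, 4, 11, 22, 26, 9]


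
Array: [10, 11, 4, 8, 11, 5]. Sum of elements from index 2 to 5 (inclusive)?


Prefix sums: [0, 10, 21, 25, 33, 44, 49]
Sum[2..5] = prefix[6] - prefix[2] = 49 - 21 = 28


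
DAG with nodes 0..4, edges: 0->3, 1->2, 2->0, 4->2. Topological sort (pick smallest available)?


Kahn's algorithm, process smallest node first
Order: [1, 4, 2, 0, 3]


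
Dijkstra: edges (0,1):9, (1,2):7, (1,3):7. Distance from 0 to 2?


Dijkstra from 0:
Distances: {0: 0, 1: 9, 2: 16, 3: 16}
Shortest distance to 2 = 16, path = [0, 1, 2]


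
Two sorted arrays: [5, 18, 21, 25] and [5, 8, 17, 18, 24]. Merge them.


Compare heads, take smaller each step.
Merged: [5, 5, 8, 17, 18, 18, 21, 24, 25]


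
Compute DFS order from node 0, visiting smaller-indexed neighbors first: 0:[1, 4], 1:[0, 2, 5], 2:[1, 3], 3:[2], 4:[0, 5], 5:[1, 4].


DFS stack-based: start with [0]
Visit order: [0, 1, 2, 3, 5, 4]


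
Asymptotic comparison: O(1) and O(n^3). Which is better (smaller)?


constant grows slower than cubic
O(1) is asymptotically smaller; O(n^3) grows faster


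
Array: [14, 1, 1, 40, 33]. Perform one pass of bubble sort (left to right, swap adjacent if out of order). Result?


After one pass: [1, 1, 14, 33, 40]


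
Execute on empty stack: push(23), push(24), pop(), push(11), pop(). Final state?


push(23) -> [23]
push(24) -> [23, 24]
pop() returns 24 -> [23]
push(11) -> [23, 11]
pop() returns 11 -> [23]
Final stack (bottom to top): [23]


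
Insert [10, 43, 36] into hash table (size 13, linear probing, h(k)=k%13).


Insertions: 10->slot 10; 43->slot 4; 36->slot 11
Table: [None, None, None, None, 43, None, None, None, None, None, 10, 36, None]


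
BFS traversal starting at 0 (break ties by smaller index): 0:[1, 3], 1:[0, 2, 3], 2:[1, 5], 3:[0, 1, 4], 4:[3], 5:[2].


BFS queue: start with [0]
Visit order: [0, 1, 3, 2, 4, 5]


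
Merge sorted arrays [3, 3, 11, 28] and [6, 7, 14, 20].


Compare heads, take smaller each step.
Merged: [3, 3, 6, 7, 11, 14, 20, 28]


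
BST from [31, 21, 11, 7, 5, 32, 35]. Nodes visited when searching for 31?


BST root = 31
Search for 31: compare at each node
Path: [31]


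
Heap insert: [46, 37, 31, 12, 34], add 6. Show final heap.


Append 6: [46, 37, 31, 12, 34, 6]
Bubble up: no swaps needed
Result: [46, 37, 31, 12, 34, 6]


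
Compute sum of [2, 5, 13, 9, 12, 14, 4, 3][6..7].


Prefix sums: [0, 2, 7, 20, 29, 41, 55, 59, 62]
Sum[6..7] = prefix[8] - prefix[6] = 62 - 55 = 7


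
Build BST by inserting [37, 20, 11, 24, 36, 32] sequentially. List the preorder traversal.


Root = 37; build tree by BST insertion.
Preorder traversal: [37, 20, 11, 24, 36, 32]


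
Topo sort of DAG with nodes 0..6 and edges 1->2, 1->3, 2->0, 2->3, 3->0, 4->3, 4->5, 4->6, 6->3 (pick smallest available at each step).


Kahn's algorithm, process smallest node first
Order: [1, 2, 4, 5, 6, 3, 0]


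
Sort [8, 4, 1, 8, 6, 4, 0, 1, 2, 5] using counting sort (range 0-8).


Count array: [1, 2, 1, 0, 2, 1, 1, 0, 2]
Reconstruct: [0, 1, 1, 2, 4, 4, 5, 6, 8, 8]


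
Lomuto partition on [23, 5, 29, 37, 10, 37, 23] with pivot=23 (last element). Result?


Elements <= 23 go left of pivot.
Result: [23, 5, 10, 23, 29, 37, 37], pivot at index 3


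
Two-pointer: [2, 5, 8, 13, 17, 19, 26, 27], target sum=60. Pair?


Two pointers: lo=0, hi=7
No pair sums to 60


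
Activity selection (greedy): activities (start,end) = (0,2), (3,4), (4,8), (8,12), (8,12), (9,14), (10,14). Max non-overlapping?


Greedy: pick earliest-ending, then skip overlaps.
Selected (4 activities): [(0, 2), (3, 4), (4, 8), (8, 12)]


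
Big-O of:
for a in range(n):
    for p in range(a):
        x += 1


Per nesting level: O(n) * O(n) [triangular over a] = O(n^2)
Complexity: O(n^2)


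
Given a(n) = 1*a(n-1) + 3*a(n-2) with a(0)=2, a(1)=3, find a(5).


Build bottom-up:
...a(3)=18, a(4)=45, a(5)=1*45+3*18=99


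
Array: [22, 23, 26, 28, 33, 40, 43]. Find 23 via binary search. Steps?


Search for 23:
[0,6] mid=3 arr[3]=28
[0,2] mid=1 arr[1]=23
Total: 2 comparisons


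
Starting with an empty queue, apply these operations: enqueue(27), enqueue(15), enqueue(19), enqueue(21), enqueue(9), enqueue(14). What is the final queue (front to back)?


enqueue(27) -> [27]
enqueue(15) -> [27, 15]
enqueue(19) -> [27, 15, 19]
enqueue(21) -> [27, 15, 19, 21]
enqueue(9) -> [27, 15, 19, 21, 9]
enqueue(14) -> [27, 15, 19, 21, 9, 14]
Final queue (front to back): [27, 15, 19, 21, 9, 14]


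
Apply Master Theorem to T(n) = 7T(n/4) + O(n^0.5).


a=7, b=4, c=0.5. log_4(7)=1.404 > c=0.5. Case 1: O(n^log_b(a)) = O(n^1.404)
Complexity: O(n^1.404)


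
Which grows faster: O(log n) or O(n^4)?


logarithmic grows slower than quartic
O(log n) is asymptotically smaller; O(n^4) grows faster


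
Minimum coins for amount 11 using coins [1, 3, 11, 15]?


dp[0]=0; dp[i]=1+min(dp[i-c] for c in coins)
...dp[6]=2, dp[7]=3, dp[8]=4, dp[9]=3, dp[10]=4, dp[11]=1
Minimum coins for 11 = 1


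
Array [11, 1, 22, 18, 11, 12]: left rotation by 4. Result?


Left rotate by 4: [11, 12, 11, 1, 22, 18]


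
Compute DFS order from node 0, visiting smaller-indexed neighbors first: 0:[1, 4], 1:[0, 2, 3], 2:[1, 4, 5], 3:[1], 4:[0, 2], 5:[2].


DFS stack-based: start with [0]
Visit order: [0, 1, 2, 4, 5, 3]


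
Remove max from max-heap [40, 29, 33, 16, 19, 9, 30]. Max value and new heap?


Max = 40
Replace root with last, heapify down
Resulting heap: [33, 29, 30, 16, 19, 9]


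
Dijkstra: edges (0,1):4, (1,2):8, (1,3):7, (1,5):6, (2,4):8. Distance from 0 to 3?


Dijkstra from 0:
Distances: {0: 0, 1: 4, 2: 12, 3: 11, 4: 20, 5: 10}
Shortest distance to 3 = 11, path = [0, 1, 3]


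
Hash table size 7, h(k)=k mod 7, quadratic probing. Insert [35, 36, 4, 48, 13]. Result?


Insertions: 35->slot 0; 36->slot 1; 4->slot 4; 48->slot 6; 13->slot 3
Table: [35, 36, None, 13, 4, None, 48]


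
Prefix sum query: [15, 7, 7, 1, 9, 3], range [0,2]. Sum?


Prefix sums: [0, 15, 22, 29, 30, 39, 42]
Sum[0..2] = prefix[3] - prefix[0] = 29 - 0 = 29


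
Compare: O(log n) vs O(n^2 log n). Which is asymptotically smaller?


logarithmic grows slower than n^2 log n
O(log n) is asymptotically smaller; O(n^2 log n) grows faster


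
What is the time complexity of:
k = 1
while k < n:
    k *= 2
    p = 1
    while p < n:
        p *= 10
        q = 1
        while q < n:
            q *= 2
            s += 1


Per nesting level: O(log n) * O(log n) * O(log n) = O((log n)^3)
Complexity: O((log n)^3)


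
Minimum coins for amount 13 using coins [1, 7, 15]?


dp[0]=0; dp[i]=1+min(dp[i-c] for c in coins)
...dp[8]=2, dp[9]=3, dp[10]=4, dp[11]=5, dp[12]=6, dp[13]=7
Minimum coins for 13 = 7


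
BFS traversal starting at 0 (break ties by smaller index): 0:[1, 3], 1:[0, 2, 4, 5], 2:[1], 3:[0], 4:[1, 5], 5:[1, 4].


BFS queue: start with [0]
Visit order: [0, 1, 3, 2, 4, 5]


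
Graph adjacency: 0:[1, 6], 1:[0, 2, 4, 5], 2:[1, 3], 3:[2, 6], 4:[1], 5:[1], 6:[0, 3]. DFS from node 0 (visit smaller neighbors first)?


DFS stack-based: start with [0]
Visit order: [0, 1, 2, 3, 6, 4, 5]


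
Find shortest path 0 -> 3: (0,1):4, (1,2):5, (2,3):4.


Dijkstra from 0:
Distances: {0: 0, 1: 4, 2: 9, 3: 13}
Shortest distance to 3 = 13, path = [0, 1, 2, 3]


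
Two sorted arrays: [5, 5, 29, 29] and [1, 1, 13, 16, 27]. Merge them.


Compare heads, take smaller each step.
Merged: [1, 1, 5, 5, 13, 16, 27, 29, 29]
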